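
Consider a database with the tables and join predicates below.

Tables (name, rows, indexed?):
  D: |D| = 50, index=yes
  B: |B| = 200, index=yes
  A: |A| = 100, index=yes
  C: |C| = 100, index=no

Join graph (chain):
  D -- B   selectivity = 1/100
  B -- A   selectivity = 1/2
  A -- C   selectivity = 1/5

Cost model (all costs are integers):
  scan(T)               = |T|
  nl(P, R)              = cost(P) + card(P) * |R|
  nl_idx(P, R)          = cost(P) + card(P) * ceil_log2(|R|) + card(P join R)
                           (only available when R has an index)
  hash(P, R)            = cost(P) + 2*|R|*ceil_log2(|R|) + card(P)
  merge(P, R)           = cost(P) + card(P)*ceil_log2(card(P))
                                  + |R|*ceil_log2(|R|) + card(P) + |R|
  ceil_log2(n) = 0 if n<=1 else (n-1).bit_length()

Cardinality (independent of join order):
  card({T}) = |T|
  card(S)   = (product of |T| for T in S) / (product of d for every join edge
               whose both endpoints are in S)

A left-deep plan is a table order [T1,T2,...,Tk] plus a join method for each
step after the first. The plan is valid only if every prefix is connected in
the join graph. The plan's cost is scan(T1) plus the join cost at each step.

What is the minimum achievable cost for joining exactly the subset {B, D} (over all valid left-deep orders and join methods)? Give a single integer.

Selinger DP over subsets of {B,D}:
  {D}: scan cost=50, card=50
  {B}: scan cost=200, card=200
  {BD}: card=100; try (B,nl_idx)→550, (D,hash)→1000, (D,nl_idx)→1500, (B,merge)→2200, (D,merge)→2350, (B,hash)→3300 …(+2); best=550 via (B,nl_idx)

550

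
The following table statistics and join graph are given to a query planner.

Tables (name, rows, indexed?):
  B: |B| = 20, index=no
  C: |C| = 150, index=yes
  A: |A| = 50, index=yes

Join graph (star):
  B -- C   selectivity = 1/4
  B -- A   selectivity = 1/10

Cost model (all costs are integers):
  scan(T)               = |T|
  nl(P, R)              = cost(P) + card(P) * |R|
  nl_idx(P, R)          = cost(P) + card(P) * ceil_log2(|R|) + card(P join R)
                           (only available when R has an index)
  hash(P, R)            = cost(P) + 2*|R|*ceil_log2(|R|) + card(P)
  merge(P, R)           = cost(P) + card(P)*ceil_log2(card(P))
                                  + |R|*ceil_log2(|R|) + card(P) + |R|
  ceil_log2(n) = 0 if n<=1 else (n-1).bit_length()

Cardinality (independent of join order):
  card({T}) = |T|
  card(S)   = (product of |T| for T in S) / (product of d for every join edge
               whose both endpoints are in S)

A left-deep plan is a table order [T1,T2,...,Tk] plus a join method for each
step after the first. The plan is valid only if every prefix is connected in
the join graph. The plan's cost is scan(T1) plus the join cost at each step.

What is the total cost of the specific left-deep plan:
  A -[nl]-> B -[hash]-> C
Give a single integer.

3550

step 1: scan A: cost=50, card=50
step 2: join B via nl
    card(P join B) = 50*20/(10) = 100
    cost = 50 + 50*20 = 1050
step 3: join C via hash
    card(P join C) = 100*150/(4) = 3750
    cost = 1050 + 2*150*8 + 100 = 3550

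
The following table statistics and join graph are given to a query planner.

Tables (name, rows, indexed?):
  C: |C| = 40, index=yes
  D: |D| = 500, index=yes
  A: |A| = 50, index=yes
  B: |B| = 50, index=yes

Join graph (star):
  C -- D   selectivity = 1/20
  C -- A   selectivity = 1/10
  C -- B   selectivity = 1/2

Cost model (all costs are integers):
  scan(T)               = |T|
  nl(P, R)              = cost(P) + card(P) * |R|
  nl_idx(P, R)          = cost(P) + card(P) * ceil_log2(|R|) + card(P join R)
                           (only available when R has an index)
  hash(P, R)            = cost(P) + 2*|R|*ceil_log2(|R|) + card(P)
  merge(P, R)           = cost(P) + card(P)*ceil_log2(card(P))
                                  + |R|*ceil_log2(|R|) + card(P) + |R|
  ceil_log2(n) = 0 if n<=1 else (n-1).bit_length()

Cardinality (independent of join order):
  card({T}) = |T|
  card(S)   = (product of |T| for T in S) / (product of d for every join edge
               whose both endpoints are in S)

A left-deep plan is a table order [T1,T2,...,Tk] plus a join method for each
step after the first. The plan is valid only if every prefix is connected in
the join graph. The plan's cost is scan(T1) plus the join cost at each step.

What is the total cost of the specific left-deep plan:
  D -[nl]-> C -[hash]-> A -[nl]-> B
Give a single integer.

272100

step 1: scan D: cost=500, card=500
step 2: join C via nl
    card(P join C) = 500*40/(20) = 1000
    cost = 500 + 500*40 = 20500
step 3: join A via hash
    card(P join A) = 1000*50/(10) = 5000
    cost = 20500 + 2*50*6 + 1000 = 22100
step 4: join B via nl
    card(P join B) = 5000*50/(2) = 125000
    cost = 22100 + 5000*50 = 272100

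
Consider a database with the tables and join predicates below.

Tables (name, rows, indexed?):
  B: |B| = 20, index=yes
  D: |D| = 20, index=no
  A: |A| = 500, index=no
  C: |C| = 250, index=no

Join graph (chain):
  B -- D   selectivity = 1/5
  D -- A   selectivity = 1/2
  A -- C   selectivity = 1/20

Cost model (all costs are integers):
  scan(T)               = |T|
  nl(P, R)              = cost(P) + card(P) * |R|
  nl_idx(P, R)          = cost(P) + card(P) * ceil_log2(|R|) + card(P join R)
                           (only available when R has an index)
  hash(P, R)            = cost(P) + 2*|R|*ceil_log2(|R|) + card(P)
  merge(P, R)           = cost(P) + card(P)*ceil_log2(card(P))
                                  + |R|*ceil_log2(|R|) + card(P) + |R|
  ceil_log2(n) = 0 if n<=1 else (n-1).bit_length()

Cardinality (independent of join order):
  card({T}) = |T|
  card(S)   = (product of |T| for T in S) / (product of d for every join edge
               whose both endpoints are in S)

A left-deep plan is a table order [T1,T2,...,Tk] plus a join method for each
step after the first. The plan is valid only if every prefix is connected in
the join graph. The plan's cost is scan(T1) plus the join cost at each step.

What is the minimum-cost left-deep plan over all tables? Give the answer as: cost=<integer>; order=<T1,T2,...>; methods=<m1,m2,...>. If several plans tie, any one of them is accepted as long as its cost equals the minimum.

Selinger DP (subsets sized 1..n):
  {B}: scan cost=20, card=20
  {D}: scan cost=20, card=20
  {A}: scan cost=500, card=500
  {C}: scan cost=250, card=250
  {BD}: card=80; try (B,nl_idx)→200, (D,hash)→240, (B,hash)→240, (D,merge)→260, (B,merge)→260, (D,nl)→420 …(+1); best=200 via (B,nl_idx)
  {AD}: card=5000; try (D,hash)→1200, (A,merge)→5140, (D,merge)→5620, (A,hash)→9040, (A,nl)→10020, (D,nl)→10500; best=1200 via (D,hash)
  {AC}: card=6250; try (C,hash)→5000, (A,merge)→7500, (C,merge)→7750, (A,hash)→9500, (A,nl)→125250, (C,nl)→125500; best=5000 via (C,hash)
  {ABD}: card=20000; try (A,merge)→5840, (B,hash)→6400, (A,hash)→9280, (A,nl)→40200, (B,nl_idx)→46200, (B,merge)→71320 …(+1); best=5840 via (A,merge)
  {ACD}: card=62500; try (C,hash)→10200, (D,hash)→11450, (C,merge)→73450, (D,merge)→92620, (D,nl)→130000, (C,nl)→1251200; best=10200 via (C,hash)
  {ABCD}: card=250000; try (C,hash)→29840, (B,hash)→72900, (C,merge)→328090, (B,nl_idx)→572700, (B,merge)→1072820, (B,nl)→1260200 …(+1); best=29840 via (C,hash)

cost=29840; order=D,B,A,C; methods=nl_idx,merge,hash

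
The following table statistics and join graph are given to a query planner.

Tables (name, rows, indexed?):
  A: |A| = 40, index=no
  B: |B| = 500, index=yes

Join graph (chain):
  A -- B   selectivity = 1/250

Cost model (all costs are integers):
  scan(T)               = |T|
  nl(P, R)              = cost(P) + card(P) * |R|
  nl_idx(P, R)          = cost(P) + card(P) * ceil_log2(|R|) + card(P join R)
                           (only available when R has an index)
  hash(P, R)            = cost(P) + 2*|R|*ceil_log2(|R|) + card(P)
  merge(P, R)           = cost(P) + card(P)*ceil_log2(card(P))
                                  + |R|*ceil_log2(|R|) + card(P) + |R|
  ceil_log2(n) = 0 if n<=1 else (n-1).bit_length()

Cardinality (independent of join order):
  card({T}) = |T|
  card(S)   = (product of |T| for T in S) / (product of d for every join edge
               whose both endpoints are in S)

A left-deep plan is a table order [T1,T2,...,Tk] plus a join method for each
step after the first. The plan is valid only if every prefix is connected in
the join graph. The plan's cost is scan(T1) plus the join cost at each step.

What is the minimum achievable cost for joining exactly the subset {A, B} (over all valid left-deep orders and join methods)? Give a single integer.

Selinger DP over subsets of {A,B}:
  {A}: scan cost=40, card=40
  {B}: scan cost=500, card=500
  {AB}: card=80; try (B,nl_idx)→480, (A,hash)→1480, (B,merge)→5320, (A,merge)→5780, (B,hash)→9080, (B,nl)→20040 …(+1); best=480 via (B,nl_idx)

480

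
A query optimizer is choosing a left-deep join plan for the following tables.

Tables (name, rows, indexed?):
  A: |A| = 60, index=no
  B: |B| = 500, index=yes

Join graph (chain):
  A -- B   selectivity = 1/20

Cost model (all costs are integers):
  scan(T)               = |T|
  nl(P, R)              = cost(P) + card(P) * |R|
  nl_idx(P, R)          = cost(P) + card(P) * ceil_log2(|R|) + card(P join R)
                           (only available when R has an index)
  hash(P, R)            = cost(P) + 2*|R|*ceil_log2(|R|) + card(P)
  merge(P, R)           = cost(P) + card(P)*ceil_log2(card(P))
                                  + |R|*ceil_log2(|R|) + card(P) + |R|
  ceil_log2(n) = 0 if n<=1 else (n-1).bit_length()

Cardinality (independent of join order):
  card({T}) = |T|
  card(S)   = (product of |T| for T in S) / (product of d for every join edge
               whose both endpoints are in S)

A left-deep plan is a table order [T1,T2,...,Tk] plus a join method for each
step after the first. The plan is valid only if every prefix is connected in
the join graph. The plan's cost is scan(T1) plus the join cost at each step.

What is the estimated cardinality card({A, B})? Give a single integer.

1500

Tables in S: A(60), B(500)
Edges inside S: A-B(d=20)
numerator = 60 * 500 = 30000
denominator = 20 = 20
card(S) = 30000 / 20 = 1500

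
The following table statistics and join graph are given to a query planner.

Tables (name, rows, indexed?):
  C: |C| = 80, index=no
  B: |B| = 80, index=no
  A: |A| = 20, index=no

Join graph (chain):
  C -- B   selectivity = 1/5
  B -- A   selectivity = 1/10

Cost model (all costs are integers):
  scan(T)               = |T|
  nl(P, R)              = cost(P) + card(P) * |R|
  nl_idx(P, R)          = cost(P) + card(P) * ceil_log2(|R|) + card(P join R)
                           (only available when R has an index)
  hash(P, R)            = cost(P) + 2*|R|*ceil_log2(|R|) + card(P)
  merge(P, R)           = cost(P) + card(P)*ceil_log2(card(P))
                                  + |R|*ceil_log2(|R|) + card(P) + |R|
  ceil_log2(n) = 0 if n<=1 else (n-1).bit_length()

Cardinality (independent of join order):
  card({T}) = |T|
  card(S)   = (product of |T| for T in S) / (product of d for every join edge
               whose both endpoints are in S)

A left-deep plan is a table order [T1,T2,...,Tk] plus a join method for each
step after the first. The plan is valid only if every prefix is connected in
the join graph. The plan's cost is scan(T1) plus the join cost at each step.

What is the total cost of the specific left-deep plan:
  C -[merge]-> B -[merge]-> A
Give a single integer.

16840

step 1: scan C: cost=80, card=80
step 2: join B via merge
    card(P join B) = 80*80/(5) = 1280
    cost = 80 + 80*7 + 80*7 + 80 + 80 = 1360
step 3: join A via merge
    card(P join A) = 1280*20/(10) = 2560
    cost = 1360 + 1280*11 + 20*5 + 1280 + 20 = 16840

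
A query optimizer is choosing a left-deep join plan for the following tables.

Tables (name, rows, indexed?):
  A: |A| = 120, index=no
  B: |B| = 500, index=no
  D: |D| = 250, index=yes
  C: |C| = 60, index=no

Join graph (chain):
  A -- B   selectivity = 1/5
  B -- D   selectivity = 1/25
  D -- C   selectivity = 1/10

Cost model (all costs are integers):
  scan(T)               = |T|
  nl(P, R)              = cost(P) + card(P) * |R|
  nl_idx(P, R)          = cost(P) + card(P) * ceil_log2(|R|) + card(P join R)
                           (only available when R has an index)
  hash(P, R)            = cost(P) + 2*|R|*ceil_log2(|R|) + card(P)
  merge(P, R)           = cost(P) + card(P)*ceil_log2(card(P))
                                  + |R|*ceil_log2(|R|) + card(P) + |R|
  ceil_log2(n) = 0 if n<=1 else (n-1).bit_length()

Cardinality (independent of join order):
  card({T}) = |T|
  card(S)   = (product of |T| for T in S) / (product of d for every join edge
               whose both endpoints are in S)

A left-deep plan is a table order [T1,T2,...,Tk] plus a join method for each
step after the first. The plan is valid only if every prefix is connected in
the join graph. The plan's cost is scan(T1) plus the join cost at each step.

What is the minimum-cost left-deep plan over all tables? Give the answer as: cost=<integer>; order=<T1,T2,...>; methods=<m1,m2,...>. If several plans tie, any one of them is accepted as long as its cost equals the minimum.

cost=42400; order=B,D,C,A; methods=hash,hash,hash

Selinger DP (subsets sized 1..n):
  {A}: scan cost=120, card=120
  {B}: scan cost=500, card=500
  {D}: scan cost=250, card=250
  {C}: scan cost=60, card=60
  {AB}: card=12000; try (A,hash)→2680, (B,merge)→6080, (A,merge)→6460, (B,hash)→9240, (B,nl)→60120, (A,nl)→60500; best=2680 via (A,hash)
  {BD}: card=5000; try (D,hash)→5000, (B,merge)→7500, (D,merge)→7750, (D,nl_idx)→9500, (B,hash)→9500, (B,nl)→125250 …(+1); best=5000 via (D,hash)
  {CD}: card=1500; try (C,hash)→1220, (D,nl_idx)→2040, (D,merge)→2730, (C,merge)→2920, (D,hash)→4120, (D,nl)→15060 …(+1); best=1220 via (C,hash)
  {ABD}: card=120000; try (A,hash)→11680, (D,hash)→18680, (A,merge)→75960, (D,merge)→184930, (D,nl_idx)→218680, (A,nl)→605000 …(+1); best=11680 via (A,hash)
  {BCD}: card=30000; try (C,hash)→10720, (B,hash)→11720, (B,merge)→24220, (C,merge)→75420, (C,nl)→305000, (B,nl)→751220; best=10720 via (C,hash)
  {ABCD}: card=720000; try (A,hash)→42400, (C,hash)→132400, (A,merge)→491680, (C,merge)→2172100, (A,nl)→3610720, (C,nl)→7211680; best=42400 via (A,hash)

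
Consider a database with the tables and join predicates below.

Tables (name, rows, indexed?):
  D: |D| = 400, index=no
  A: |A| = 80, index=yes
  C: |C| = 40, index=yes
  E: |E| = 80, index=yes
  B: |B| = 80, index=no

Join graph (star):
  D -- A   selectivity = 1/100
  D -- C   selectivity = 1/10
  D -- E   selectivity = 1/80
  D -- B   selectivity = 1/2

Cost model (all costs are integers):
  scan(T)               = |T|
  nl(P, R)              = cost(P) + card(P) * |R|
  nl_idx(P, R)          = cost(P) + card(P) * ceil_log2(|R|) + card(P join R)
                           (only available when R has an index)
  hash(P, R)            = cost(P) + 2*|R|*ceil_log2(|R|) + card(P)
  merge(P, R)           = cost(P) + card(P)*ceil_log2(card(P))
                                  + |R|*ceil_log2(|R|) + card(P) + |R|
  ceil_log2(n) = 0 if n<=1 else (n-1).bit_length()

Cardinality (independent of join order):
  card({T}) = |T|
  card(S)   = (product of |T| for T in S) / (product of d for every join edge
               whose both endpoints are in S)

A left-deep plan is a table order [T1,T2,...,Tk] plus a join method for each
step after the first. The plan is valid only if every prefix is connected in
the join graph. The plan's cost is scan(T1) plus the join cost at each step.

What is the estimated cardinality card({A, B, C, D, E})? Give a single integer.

51200

Tables in S: A(80), B(80), C(40), D(400), E(80)
Edges inside S: D-A(d=100), D-C(d=10), D-E(d=80), D-B(d=2)
numerator = 80 * 80 * 40 * 400 * 80 = 8192000000
denominator = 100 * 10 * 80 * 2 = 160000
card(S) = 8192000000 / 160000 = 51200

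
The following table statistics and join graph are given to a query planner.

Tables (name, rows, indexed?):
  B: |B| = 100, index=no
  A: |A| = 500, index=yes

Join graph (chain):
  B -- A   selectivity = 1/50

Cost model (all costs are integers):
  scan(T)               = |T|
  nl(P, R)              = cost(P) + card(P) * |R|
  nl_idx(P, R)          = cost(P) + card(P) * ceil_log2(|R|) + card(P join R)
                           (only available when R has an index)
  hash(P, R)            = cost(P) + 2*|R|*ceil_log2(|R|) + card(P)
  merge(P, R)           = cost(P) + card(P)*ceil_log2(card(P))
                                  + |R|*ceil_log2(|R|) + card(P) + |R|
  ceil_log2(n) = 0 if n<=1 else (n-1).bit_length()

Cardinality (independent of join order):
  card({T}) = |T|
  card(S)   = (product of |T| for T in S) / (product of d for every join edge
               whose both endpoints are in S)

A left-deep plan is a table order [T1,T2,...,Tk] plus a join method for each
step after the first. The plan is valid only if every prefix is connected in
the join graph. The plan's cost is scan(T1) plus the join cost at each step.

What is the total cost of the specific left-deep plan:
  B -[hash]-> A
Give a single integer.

9200

step 1: scan B: cost=100, card=100
step 2: join A via hash
    card(P join A) = 100*500/(50) = 1000
    cost = 100 + 2*500*9 + 100 = 9200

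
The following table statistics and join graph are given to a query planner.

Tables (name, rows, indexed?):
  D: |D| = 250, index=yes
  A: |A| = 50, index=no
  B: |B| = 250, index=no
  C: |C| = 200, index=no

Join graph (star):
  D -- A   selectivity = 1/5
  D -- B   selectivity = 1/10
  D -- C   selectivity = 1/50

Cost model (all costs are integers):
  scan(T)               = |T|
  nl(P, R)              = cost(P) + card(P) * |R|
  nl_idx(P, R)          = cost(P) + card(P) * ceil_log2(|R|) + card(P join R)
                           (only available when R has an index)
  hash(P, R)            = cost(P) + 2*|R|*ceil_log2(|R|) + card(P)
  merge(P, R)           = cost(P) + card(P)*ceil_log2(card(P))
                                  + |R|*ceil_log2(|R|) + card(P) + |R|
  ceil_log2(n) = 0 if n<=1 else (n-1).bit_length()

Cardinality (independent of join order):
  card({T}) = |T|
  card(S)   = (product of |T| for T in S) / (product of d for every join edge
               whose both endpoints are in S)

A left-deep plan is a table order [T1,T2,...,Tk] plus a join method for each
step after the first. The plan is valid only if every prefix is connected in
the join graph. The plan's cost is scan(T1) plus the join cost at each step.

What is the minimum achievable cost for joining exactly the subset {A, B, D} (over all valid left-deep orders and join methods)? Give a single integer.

Selinger DP over subsets of {A,B,D}:
  {D}: scan cost=250, card=250
  {A}: scan cost=50, card=50
  {B}: scan cost=250, card=250
  {AD}: card=2500; try (A,hash)→1100, (D,merge)→2650, (A,merge)→2850, (D,nl_idx)→2950, (D,hash)→4100, (D,nl)→12550 …(+1); best=1100 via (A,hash)
  {BD}: card=6250; try (D,hash)→4500, (B,hash)→4500, (D,merge)→4750, (B,merge)→4750, (D,nl_idx)→8500, (D,nl)→62750 …(+1); best=4500 via (D,hash)
  {ABD}: card=62500; try (B,hash)→7600, (A,hash)→11350, (B,merge)→35850, (A,merge)→92350, (A,nl)→317000, (B,nl)→626100; best=7600 via (B,hash)

7600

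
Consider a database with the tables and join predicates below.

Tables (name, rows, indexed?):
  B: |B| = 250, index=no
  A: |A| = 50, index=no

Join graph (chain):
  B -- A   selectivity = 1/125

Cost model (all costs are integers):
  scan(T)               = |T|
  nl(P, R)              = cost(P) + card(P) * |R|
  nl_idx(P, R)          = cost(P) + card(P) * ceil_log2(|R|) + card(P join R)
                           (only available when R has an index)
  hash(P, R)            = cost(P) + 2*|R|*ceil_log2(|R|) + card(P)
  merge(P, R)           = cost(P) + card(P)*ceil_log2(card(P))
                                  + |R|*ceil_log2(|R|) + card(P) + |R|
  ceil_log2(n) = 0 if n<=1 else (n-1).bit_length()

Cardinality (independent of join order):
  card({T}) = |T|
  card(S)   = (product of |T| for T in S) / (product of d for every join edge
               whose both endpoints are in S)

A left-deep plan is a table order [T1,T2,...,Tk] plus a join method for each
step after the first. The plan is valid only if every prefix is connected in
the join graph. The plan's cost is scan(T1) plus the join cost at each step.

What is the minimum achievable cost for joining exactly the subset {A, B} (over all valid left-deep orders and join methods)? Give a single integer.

Selinger DP over subsets of {A,B}:
  {B}: scan cost=250, card=250
  {A}: scan cost=50, card=50
  {AB}: card=100; try (A,hash)→1100, (B,merge)→2650, (A,merge)→2850, (B,hash)→4100, (B,nl)→12550, (A,nl)→12750; best=1100 via (A,hash)

1100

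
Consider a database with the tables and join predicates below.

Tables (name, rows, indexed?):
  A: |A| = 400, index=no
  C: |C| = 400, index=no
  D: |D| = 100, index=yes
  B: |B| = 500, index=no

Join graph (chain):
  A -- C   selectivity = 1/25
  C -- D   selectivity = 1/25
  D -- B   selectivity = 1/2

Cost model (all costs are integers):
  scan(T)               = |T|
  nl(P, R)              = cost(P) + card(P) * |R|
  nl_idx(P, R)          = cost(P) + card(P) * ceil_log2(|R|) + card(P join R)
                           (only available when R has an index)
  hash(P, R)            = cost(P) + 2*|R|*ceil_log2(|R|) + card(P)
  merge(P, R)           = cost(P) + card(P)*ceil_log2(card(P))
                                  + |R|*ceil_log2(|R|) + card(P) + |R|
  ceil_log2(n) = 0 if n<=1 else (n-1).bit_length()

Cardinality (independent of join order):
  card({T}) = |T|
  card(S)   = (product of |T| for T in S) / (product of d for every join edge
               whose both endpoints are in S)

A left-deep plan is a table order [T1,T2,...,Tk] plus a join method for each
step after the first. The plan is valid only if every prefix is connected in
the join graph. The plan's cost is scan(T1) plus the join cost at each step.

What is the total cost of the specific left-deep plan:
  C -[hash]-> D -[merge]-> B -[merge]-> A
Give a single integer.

step 1: scan C: cost=400, card=400
step 2: join D via hash
    card(P join D) = 400*100/(25) = 1600
    cost = 400 + 2*100*7 + 400 = 2200
step 3: join B via merge
    card(P join B) = 1600*500/(2) = 400000
    cost = 2200 + 1600*11 + 500*9 + 1600 + 500 = 26400
step 4: join A via merge
    card(P join A) = 400000*400/(25) = 6400000
    cost = 26400 + 400000*19 + 400*9 + 400000 + 400 = 8030400

8030400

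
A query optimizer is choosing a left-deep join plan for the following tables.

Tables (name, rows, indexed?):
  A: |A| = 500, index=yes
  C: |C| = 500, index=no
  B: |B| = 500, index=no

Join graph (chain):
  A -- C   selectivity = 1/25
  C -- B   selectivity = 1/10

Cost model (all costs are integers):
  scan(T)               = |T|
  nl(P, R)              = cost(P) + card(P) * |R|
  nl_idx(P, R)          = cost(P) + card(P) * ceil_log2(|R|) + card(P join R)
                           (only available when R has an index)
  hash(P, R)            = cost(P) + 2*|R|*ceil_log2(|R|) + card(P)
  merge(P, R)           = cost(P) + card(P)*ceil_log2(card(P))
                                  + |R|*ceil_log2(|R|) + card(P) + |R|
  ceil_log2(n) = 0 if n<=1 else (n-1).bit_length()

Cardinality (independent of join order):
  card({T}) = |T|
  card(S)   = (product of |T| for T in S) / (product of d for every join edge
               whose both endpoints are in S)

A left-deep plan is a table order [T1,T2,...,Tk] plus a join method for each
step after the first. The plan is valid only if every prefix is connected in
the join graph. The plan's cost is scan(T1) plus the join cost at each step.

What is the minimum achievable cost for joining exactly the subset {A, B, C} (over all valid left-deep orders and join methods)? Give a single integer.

Selinger DP over subsets of {A,B,C}:
  {A}: scan cost=500, card=500
  {C}: scan cost=500, card=500
  {B}: scan cost=500, card=500
  {AC}: card=10000; try (C,hash)→10000, (A,hash)→10000, (C,merge)→10500, (A,merge)→10500, (A,nl_idx)→15000, (C,nl)→250500 …(+1); best=10000 via (C,hash)
  {BC}: card=25000; try (C,hash)→10000, (B,hash)→10000, (C,merge)→10500, (B,merge)→10500, (C,nl)→250500, (B,nl)→250500; best=10000 via (C,hash)
  {ABC}: card=500000; try (B,hash)→29000, (A,hash)→44000, (B,merge)→165000, (A,merge)→415000, (A,nl_idx)→735000, (B,nl)→5010000 …(+1); best=29000 via (B,hash)

29000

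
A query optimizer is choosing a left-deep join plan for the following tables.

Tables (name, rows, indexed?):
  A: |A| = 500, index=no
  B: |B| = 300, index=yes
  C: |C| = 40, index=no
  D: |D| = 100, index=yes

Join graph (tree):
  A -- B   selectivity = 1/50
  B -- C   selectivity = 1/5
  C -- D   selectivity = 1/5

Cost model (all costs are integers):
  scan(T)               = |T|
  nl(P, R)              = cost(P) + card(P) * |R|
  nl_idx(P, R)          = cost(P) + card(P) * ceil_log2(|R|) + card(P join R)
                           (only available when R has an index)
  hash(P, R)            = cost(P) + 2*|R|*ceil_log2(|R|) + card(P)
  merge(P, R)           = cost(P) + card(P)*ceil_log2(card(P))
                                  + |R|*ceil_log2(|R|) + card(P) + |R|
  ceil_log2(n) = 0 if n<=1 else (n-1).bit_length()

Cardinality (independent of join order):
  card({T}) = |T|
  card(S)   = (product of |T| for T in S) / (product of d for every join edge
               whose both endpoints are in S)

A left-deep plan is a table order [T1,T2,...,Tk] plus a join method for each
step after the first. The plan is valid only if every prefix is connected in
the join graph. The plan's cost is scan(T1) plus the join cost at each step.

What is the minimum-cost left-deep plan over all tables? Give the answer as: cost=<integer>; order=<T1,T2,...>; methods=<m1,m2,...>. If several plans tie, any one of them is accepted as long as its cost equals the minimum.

cost=35280; order=A,B,C,D; methods=hash,hash,hash

Selinger DP (subsets sized 1..n):
  {A}: scan cost=500, card=500
  {B}: scan cost=300, card=300
  {C}: scan cost=40, card=40
  {D}: scan cost=100, card=100
  {AB}: card=3000; try (B,hash)→6400, (B,nl_idx)→8000, (A,merge)→8300, (B,merge)→8500, (A,hash)→9600, (A,nl)→150300 …(+1); best=6400 via (B,hash)
  {BC}: card=2400; try (C,hash)→1080, (B,nl_idx)→2800, (B,merge)→3320, (C,merge)→3580, (B,hash)→5480, (B,nl)→12040 …(+1); best=1080 via (C,hash)
  {CD}: card=800; try (C,hash)→680, (D,merge)→1120, (D,nl_idx)→1120, (C,merge)→1180, (D,hash)→1480, (D,nl)→4040 …(+1); best=680 via (C,hash)
  {ABC}: card=24000; try (C,hash)→9880, (A,hash)→12480, (A,merge)→37280, (C,merge)→45680, (C,nl)→126400, (A,nl)→1201080; best=9880 via (C,hash)
  {BCD}: card=48000; try (D,hash)→4880, (B,hash)→6880, (B,merge)→12480, (D,merge)→33080, (B,nl_idx)→55880, (D,nl_idx)→65880 …(+2); best=4880 via (D,hash)
  {ABCD}: card=480000; try (D,hash)→35280, (A,hash)→61880, (D,merge)→394680, (D,nl_idx)→657880, (A,merge)→825880, (D,nl)→2409880 …(+1); best=35280 via (D,hash)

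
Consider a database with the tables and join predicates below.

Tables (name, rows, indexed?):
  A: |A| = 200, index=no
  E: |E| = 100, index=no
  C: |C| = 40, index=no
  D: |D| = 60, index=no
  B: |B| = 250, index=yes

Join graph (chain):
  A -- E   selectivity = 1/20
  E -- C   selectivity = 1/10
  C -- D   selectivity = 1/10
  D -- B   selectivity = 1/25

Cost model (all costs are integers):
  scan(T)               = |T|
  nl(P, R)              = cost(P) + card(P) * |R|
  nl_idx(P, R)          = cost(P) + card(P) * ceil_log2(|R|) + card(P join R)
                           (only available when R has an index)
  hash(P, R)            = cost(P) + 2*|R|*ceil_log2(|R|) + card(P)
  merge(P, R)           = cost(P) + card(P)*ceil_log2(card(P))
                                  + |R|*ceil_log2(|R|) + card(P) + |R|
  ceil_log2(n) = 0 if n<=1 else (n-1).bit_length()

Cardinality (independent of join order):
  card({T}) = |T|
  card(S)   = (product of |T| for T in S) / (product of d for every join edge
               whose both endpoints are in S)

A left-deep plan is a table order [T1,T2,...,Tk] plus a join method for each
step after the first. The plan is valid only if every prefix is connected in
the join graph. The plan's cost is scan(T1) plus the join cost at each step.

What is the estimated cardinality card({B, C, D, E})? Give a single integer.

24000

Tables in S: B(250), C(40), D(60), E(100)
Edges inside S: E-C(d=10), C-D(d=10), D-B(d=25)
numerator = 250 * 40 * 60 * 100 = 60000000
denominator = 10 * 10 * 25 = 2500
card(S) = 60000000 / 2500 = 24000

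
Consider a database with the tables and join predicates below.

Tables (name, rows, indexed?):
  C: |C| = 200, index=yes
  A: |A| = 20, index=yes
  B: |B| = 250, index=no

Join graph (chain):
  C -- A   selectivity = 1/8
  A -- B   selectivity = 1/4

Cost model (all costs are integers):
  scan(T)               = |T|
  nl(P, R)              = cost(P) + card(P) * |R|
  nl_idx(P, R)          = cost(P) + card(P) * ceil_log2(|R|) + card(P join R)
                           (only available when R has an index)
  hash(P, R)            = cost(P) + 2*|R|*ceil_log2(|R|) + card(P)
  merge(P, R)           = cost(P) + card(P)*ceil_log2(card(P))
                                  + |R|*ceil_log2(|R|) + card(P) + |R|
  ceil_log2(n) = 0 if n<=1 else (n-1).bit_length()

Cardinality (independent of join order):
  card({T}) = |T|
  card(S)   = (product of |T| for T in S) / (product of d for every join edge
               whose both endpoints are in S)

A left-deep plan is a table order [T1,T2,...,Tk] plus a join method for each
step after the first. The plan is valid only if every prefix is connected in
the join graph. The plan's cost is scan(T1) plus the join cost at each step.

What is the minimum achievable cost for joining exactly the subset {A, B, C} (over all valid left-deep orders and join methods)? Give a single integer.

Selinger DP over subsets of {A,B,C}:
  {C}: scan cost=200, card=200
  {A}: scan cost=20, card=20
  {B}: scan cost=250, card=250
  {AC}: card=500; try (A,hash)→600, (C,nl_idx)→680, (A,nl_idx)→1700, (C,merge)→1940, (A,merge)→2120, (C,hash)→3240 …(+2); best=600 via (A,hash)
  {AB}: card=1250; try (A,hash)→700, (B,merge)→2390, (A,merge)→2620, (A,nl_idx)→2750, (B,hash)→4040, (B,nl)→5020 …(+1); best=700 via (A,hash)
  {ABC}: card=31250; try (B,hash)→5100, (C,hash)→5150, (B,merge)→7850, (C,merge)→17500, (C,nl_idx)→41950, (B,nl)→125600 …(+1); best=5100 via (B,hash)

5100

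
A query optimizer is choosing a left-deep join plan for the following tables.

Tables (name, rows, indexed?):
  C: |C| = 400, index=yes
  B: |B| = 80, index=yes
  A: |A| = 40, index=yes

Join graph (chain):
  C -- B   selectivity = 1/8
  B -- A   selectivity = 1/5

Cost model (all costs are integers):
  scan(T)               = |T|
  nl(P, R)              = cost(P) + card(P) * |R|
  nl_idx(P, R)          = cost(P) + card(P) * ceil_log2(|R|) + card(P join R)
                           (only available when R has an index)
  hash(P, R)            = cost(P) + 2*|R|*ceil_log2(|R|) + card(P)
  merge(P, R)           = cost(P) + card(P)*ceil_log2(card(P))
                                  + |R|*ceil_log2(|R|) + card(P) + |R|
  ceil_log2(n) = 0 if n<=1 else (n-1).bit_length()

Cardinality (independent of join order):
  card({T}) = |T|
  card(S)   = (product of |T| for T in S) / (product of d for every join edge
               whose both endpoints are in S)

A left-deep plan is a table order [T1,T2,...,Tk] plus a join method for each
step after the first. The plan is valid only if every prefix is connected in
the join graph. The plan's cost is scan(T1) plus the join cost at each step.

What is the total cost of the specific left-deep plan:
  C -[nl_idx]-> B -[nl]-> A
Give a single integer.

167200

step 1: scan C: cost=400, card=400
step 2: join B via nl_idx
    card(P join B) = 400*80/(8) = 4000
    cost = 400 + 400*7 + 4000 = 7200
step 3: join A via nl
    card(P join A) = 4000*40/(5) = 32000
    cost = 7200 + 4000*40 = 167200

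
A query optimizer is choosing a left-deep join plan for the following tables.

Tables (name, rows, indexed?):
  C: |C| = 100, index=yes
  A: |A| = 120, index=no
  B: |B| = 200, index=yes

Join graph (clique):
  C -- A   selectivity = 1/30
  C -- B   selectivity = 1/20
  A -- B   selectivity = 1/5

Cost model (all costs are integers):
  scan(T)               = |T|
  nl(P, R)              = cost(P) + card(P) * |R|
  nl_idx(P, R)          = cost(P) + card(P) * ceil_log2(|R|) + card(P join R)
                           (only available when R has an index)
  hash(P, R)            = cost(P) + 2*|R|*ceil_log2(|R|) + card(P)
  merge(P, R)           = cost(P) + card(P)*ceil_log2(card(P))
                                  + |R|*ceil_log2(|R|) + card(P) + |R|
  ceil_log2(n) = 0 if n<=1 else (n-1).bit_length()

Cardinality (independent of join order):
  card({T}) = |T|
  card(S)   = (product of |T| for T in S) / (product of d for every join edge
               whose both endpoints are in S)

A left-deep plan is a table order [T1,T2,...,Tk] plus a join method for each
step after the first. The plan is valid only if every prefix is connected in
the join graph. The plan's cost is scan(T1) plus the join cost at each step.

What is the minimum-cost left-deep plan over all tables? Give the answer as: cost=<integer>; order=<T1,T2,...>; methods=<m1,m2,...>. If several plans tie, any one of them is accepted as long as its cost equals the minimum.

Selinger DP (subsets sized 1..n):
  {C}: scan cost=100, card=100
  {A}: scan cost=120, card=120
  {B}: scan cost=200, card=200
  {AC}: card=400; try (C,nl_idx)→1360, (C,hash)→1640, (A,merge)→1860, (C,merge)→1880, (A,hash)→1880, (A,nl)→12100 …(+1); best=1360 via (C,nl_idx)
  {BC}: card=1000; try (C,hash)→1800, (B,nl_idx)→1900, (C,nl_idx)→2600, (B,merge)→2700, (C,merge)→2800, (B,hash)→3400 …(+2); best=1800 via (C,hash)
  {AB}: card=4800; try (A,hash)→2080, (B,merge)→2880, (A,merge)→2960, (B,hash)→3440, (B,nl_idx)→5880, (B,nl)→24120 …(+1); best=2080 via (A,hash)
  {ABC}: card=800; try (A,hash)→4480, (B,hash)→4960, (B,nl_idx)→5360, (B,merge)→7160, (C,hash)→8280, (A,merge)→13760 …(+5); best=4480 via (A,hash)

cost=4480; order=B,C,A; methods=hash,hash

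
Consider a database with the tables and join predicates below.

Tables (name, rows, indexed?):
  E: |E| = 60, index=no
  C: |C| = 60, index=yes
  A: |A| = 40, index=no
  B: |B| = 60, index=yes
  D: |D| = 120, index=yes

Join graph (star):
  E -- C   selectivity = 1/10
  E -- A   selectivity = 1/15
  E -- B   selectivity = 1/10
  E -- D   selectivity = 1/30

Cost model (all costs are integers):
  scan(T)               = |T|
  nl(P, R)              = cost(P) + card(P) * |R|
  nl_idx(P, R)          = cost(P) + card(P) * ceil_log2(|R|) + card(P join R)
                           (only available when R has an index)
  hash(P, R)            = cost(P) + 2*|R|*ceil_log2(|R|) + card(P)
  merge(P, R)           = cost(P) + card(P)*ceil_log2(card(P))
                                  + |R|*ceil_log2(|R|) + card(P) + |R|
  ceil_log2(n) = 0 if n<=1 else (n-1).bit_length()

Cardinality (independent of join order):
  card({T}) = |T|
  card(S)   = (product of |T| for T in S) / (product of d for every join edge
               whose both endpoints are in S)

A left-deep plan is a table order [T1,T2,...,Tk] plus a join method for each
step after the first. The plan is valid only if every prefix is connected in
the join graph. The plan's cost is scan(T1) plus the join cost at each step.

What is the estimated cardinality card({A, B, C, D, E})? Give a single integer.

23040

Tables in S: A(40), B(60), C(60), D(120), E(60)
Edges inside S: E-C(d=10), E-A(d=15), E-B(d=10), E-D(d=30)
numerator = 40 * 60 * 60 * 120 * 60 = 1036800000
denominator = 10 * 15 * 10 * 30 = 45000
card(S) = 1036800000 / 45000 = 23040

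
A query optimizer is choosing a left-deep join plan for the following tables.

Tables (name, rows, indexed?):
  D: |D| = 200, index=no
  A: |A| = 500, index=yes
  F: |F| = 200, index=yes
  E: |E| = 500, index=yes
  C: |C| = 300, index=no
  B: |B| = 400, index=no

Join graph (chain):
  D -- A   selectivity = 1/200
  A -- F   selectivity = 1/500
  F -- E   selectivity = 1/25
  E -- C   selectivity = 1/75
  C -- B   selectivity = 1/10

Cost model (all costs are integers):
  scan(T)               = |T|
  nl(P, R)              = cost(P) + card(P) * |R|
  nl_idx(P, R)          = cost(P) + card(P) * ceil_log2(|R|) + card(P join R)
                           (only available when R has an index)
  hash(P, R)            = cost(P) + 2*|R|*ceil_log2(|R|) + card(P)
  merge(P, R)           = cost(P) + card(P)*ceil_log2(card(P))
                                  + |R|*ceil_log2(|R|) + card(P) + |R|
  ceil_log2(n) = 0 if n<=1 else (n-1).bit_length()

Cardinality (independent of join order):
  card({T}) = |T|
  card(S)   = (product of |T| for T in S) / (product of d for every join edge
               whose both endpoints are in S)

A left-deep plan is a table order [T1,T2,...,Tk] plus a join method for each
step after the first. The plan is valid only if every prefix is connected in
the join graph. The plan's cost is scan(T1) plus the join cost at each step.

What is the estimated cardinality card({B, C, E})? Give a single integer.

Tables in S: B(400), C(300), E(500)
Edges inside S: E-C(d=75), C-B(d=10)
numerator = 400 * 300 * 500 = 60000000
denominator = 75 * 10 = 750
card(S) = 60000000 / 750 = 80000

80000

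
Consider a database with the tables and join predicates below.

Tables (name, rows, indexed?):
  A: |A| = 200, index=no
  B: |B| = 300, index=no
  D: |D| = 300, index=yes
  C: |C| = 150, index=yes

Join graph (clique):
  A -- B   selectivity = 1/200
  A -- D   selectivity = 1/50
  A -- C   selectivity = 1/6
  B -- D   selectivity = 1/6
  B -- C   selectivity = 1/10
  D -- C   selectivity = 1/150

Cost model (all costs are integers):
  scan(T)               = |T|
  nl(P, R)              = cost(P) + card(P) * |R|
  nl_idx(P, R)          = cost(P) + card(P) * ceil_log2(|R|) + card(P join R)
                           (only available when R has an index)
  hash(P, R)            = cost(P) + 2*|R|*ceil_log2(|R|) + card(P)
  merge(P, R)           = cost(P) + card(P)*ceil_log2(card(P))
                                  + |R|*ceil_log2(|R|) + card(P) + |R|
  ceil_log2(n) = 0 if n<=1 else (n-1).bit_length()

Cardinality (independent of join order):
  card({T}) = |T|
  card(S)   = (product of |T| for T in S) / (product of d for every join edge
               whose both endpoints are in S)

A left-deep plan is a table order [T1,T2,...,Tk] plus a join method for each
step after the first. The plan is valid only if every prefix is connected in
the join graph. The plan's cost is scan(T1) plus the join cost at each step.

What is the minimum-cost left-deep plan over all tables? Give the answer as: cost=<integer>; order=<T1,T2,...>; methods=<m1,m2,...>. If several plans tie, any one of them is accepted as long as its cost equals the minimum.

cost=9205; order=B,A,D,C; methods=hash,nl_idx,nl_idx

Selinger DP (subsets sized 1..n):
  {A}: scan cost=200, card=200
  {B}: scan cost=300, card=300
  {D}: scan cost=300, card=300
  {C}: scan cost=150, card=150
  {AB}: card=300; try (A,hash)→3800, (B,merge)→5000, (A,merge)→5100, (B,hash)→5800, (B,nl)→60200, (A,nl)→60300; best=3800 via (A,hash)
  {AD}: card=1200; try (D,nl_idx)→3200, (A,hash)→3800, (D,merge)→5000, (A,merge)→5100, (D,hash)→5800, (D,nl)→60200 …(+1); best=3200 via (D,nl_idx)
  {AC}: card=5000; try (C,hash)→2800, (A,merge)→3300, (C,merge)→3350, (A,hash)→3500, (C,nl_idx)→6800, (A,nl)→30150 …(+1); best=2800 via (C,hash)
  {BD}: card=15000; try (D,hash)→6000, (B,hash)→6000, (D,merge)→6300, (B,merge)→6300, (D,nl_idx)→18000, (D,nl)→90300 …(+1); best=6000 via (D,hash)
  {BC}: card=4500; try (C,hash)→3000, (B,merge)→4500, (C,merge)→4650, (B,hash)→5700, (C,nl_idx)→7200, (B,nl)→45150 …(+1); best=3000 via (C,hash)
  {CD}: card=300; try (D,nl_idx)→1800, (C,hash)→3000, (C,nl_idx)→3000, (D,merge)→4500, (C,merge)→4650, (D,hash)→5700 …(+2); best=1800 via (D,nl_idx)
  {ABD}: card=300; try (D,nl_idx)→6800, (D,hash)→9500, (D,merge)→9800, (B,hash)→9800, (B,merge)→20600, (A,hash)→24200 …(+4); best=6800 via (D,nl_idx)
  {ABC}: card=750; try (C,hash)→6500, (C,nl_idx)→6950, (C,merge)→8150, (A,hash)→10700, (B,hash)→13200, (C,nl)→48800 …(+4); best=6500 via (C,hash)
  {ACD}: card=200; try (A,hash)→5300, (A,merge)→6600, (C,hash)→6800, (C,nl_idx)→13000, (D,hash)→13200, (C,merge)→18950 …(+5); best=5300 via (A,hash)
  {BCD}: card=1500; try (B,hash)→7500, (B,merge)→7800, (D,hash)→12900, (C,hash)→23400, (D,nl_idx)→45000, (D,merge)→69000 …(+5); best=7500 via (B,hash)
  {ABCD}: card=5; try (C,nl_idx)→9205, (C,hash)→9500, (B,merge)→10100, (B,hash)→10900, (C,merge)→11150, (A,hash)→12200 …(+8); best=9205 via (C,nl_idx)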